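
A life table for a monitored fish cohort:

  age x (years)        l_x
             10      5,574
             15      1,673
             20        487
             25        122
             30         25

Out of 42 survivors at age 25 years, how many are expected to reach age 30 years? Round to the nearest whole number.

9

The relevant probability is 25/122 = 0.204918.
Expected number = 42 × 0.204918 = 9.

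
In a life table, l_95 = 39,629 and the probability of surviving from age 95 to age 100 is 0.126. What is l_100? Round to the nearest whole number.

4993

l_100 = l_95 × p = 39,629 × 0.126 = 4993.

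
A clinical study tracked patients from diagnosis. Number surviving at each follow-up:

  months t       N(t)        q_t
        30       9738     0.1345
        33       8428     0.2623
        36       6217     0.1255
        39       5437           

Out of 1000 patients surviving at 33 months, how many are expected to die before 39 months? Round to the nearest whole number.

The relevant probability is 1 − 5437/8428 = 0.354888.
Expected number = 1000 × 0.354888 = 355.

355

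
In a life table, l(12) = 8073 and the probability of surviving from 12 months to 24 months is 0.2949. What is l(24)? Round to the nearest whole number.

l(24) = l(12) × p = 8073 × 0.2949 = 2381.

2381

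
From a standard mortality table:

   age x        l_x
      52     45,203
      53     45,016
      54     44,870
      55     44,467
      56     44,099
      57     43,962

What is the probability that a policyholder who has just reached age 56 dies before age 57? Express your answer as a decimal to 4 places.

0.0031

P(die before 57 | alive at 56) = 1 − l_57/l_56 = 1 − 43,962/44,099 = (137)/44,099 = 0.003107.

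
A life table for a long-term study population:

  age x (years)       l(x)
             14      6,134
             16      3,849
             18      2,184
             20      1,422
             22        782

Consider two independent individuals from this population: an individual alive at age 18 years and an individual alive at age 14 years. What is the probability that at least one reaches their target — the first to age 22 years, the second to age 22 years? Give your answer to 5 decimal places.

p₁ = l(22)/l(18) = 782/2,184 = 0.358059; p₂ = l(22)/l(14) = 782/6,134 = 0.127486.
P(at least one) = 1 − (1−p₁)(1−p₂) = 1 − 0.641941 × 0.872514 = 0.439897.

0.43990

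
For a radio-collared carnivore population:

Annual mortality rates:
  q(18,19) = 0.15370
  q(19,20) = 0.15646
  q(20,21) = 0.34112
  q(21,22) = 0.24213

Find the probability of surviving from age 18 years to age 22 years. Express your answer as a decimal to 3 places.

0.356

Chaining the interval survival probabilities: (1 − 0.15370) × (1 − 0.15646) × (1 − 0.34112) × (1 − 0.24213).
= 0.84630 × 0.84354 × 0.65888 × 0.75787 = 0.356477.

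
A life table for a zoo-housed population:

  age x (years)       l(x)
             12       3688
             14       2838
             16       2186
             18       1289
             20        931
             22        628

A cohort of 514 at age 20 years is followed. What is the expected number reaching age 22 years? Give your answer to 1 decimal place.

346.7

The relevant probability is 628/931 = 0.674544.
Expected number = 514 × 0.674544 = 346.7.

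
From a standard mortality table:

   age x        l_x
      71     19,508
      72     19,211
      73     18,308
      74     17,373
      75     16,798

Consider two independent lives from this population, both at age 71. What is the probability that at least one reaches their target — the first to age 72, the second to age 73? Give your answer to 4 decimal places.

p₁ = l_72/l_71 = 19,211/19,508 = 0.984775; p₂ = l_73/l_71 = 18,308/19,508 = 0.938487.
P(at least one) = 1 − (1−p₁)(1−p₂) = 1 − 0.015225 × 0.061513 = 0.999063.

0.9991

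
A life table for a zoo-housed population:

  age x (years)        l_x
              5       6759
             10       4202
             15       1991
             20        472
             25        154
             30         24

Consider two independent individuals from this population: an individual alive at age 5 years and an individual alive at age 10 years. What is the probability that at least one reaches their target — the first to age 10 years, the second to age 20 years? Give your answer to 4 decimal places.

p₁ = l_10/l_5 = 4202/6759 = 0.621690; p₂ = l_20/l_10 = 472/4202 = 0.112327.
P(at least one) = 1 − (1−p₁)(1−p₂) = 1 − 0.378310 × 0.887673 = 0.664184.

0.6642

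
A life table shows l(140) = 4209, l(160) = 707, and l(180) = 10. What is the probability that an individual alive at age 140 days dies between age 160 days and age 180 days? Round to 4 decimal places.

This is the probability of reaching 160 but not 180, conditional on being alive at 140: (l(160) − l(180)) / l(140).
= (707 − 10) / 4209 = 697 / 4209 = 0.165598.

0.1656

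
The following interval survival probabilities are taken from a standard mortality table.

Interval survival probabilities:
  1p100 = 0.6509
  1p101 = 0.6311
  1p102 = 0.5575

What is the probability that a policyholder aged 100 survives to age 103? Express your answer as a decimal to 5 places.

0.22901

3p100 = 0.6509 × 0.6311 × 0.5575.
= 0.229012.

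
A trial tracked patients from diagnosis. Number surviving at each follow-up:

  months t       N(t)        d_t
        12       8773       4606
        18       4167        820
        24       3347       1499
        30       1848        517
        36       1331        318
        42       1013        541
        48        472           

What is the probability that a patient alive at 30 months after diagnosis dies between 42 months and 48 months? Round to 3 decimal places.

0.293

This is the probability of reaching 42 but not 48, conditional on being alive at 30: (N(42) − N(48)) / N(30).
= (1013 − 472) / 1848 = 541 / 1848 = 0.292749.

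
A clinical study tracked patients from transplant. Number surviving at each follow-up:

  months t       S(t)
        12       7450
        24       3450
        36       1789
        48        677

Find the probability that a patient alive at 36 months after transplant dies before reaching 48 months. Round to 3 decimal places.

P(die before 48 | alive at 36) = 1 − S(48)/S(36) = 1 − 677/1789 = (1112)/1789 = 0.621576.

0.622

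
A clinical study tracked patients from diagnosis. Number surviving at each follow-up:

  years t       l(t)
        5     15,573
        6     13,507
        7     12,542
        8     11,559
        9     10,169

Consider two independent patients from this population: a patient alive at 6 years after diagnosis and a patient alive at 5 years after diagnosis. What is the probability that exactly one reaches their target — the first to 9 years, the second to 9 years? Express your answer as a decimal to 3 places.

p₁ = l(9)/l(6) = 10,169/13,507 = 0.752869; p₂ = l(9)/l(5) = 10,169/15,573 = 0.652989.
P(exactly one) = p₁(1−p₂) + (1−p₁)p₂ = 0.261254 + 0.161374 = 0.422628.

0.423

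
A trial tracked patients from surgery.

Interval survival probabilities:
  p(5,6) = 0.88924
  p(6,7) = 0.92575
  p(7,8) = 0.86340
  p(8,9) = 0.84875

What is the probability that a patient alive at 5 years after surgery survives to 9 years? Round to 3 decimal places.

Survival from 5 to 9 is the product of surviving each interval: 0.88924 × 0.92575 × 0.86340 × 0.84875.
= 0.603260.

0.603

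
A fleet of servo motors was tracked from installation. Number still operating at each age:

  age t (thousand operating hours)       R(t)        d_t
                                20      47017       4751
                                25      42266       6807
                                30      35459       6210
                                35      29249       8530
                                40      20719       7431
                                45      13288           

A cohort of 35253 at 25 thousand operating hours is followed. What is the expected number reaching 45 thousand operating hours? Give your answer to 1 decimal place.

The relevant probability is 13288/42266 = 0.314390.
Expected number = 35253 × 0.314390 = 11083.2.

11083.2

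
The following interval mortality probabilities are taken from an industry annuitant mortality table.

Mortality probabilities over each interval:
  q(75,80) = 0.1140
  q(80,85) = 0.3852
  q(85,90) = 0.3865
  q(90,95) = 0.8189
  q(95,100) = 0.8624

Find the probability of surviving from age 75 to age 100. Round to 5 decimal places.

0.00833

Chaining the interval survival probabilities: (1 − 0.1140) × (1 − 0.3852) × (1 − 0.3865) × (1 − 0.8189) × (1 − 0.8624).
= 0.8860 × 0.6148 × 0.6135 × 0.1811 × 0.1376 = 0.008328.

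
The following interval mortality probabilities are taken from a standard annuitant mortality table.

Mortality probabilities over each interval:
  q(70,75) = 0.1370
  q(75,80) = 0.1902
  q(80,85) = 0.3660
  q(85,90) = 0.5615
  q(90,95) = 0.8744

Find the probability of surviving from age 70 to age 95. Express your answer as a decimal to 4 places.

0.0244

Chaining the interval survival probabilities: (1 − 0.1370) × (1 − 0.1902) × (1 − 0.3660) × (1 − 0.5615) × (1 − 0.8744).
= 0.8630 × 0.8098 × 0.6340 × 0.4385 × 0.1256 = 0.024403.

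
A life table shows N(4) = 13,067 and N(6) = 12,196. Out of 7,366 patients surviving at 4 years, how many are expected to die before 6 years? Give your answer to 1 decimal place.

The relevant probability is 1 − 12,196/13,067 = 0.066656.
Expected number = 7,366 × 0.066656 = 491.0.

491.0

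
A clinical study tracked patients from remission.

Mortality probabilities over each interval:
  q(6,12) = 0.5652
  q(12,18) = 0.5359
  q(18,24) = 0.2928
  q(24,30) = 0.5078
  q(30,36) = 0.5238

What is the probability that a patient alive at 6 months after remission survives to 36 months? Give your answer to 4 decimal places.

P(survive 6→36) = (1 − 0.5652) × (1 − 0.5359) × (1 − 0.2928) × (1 − 0.5078) × (1 − 0.5238).
= 0.4348 × 0.4641 × 0.7072 × 0.4922 × 0.4762 = 0.033448.

0.0334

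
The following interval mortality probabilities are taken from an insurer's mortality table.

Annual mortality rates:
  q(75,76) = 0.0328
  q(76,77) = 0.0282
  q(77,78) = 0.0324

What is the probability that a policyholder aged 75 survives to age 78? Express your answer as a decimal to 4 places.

P(survive 75→78) = (1 − 0.0328) × (1 − 0.0282) × (1 − 0.0324).
= 0.9672 × 0.9718 × 0.9676 = 0.909471.

0.9095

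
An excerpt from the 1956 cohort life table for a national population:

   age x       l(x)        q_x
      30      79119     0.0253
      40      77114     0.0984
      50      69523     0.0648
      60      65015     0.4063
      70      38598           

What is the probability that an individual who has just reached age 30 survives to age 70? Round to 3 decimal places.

The conditional survival probability is l(70)/l(30) = 38598/79119 = 0.487847.

0.488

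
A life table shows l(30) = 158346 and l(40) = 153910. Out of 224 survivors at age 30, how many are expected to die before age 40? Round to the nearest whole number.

6

The relevant probability is 1 − 153910/158346 = 0.028015.
Expected number = 224 × 0.028015 = 6.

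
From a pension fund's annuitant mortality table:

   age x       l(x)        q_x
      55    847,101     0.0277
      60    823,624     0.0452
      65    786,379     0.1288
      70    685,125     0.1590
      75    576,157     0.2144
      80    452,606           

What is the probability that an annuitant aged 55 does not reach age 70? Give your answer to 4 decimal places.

P(die before 70 | alive at 55) = 1 − l(70)/l(55) = 1 − 685,125/847,101 = (161,976)/847,101 = 0.191212.

0.1912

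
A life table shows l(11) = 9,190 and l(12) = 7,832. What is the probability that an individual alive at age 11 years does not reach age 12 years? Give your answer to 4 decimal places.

P(die before 12 | alive at 11) = 1 − l(12)/l(11) = 1 − 7,832/9,190 = (1,358)/9,190 = 0.147769.

0.1478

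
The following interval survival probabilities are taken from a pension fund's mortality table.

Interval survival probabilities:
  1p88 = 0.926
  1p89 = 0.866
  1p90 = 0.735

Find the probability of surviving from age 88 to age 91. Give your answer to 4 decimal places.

0.5894

Chaining the interval survival probabilities: 0.926 × 0.866 × 0.735.
= 0.589408.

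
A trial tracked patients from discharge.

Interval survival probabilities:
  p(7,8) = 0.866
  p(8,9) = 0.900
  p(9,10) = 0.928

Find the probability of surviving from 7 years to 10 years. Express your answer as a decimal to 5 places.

0.72328

Survival from 7 to 10 is the product of surviving each interval: 0.866 × 0.900 × 0.928.
= 0.723283.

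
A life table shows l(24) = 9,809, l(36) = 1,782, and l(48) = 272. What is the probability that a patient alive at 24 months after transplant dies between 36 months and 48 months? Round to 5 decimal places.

0.15394

This is the probability of reaching 36 but not 48, conditional on being alive at 24: (l(36) − l(48)) / l(24).
= (1,782 − 272) / 9,809 = 1,510 / 9,809 = 0.153940.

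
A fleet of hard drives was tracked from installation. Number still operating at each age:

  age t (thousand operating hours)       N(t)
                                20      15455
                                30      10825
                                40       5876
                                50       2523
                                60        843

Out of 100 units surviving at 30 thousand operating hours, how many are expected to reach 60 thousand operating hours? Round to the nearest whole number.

8

The relevant probability is 843/10825 = 0.077875.
Expected number = 100 × 0.077875 = 8.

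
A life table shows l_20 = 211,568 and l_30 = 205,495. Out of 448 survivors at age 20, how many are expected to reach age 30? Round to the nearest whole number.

435

The relevant probability is 205,495/211,568 = 0.971295.
Expected number = 448 × 0.971295 = 435.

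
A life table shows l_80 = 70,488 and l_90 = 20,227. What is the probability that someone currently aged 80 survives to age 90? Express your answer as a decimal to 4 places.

0.2870

The conditional survival probability is l_90/l_80 = 20,227/70,488 = 0.286957.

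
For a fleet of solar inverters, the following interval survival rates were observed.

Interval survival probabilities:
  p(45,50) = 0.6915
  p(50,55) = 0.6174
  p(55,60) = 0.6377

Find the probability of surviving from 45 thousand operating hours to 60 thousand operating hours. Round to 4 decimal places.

Chaining the interval survival probabilities: 0.6915 × 0.6174 × 0.6377.
= 0.272255.

0.2723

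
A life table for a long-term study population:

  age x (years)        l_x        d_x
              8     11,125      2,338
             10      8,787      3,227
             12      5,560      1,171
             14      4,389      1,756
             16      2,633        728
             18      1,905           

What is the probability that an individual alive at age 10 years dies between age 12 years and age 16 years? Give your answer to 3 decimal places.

0.333

This is the probability of reaching 12 but not 16, conditional on being alive at 10: (l_12 − l_16) / l_10.
= (5,560 − 2,633) / 8,787 = 2,927 / 8,787 = 0.333106.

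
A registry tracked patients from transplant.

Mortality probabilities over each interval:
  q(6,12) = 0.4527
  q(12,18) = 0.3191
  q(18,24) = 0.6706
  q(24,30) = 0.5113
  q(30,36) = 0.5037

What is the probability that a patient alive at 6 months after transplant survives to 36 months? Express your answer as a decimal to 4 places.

The overall survival probability is (1 − 0.4527) × (1 − 0.3191) × (1 − 0.6706) × (1 − 0.5113) × (1 − 0.5037).
= 0.5473 × 0.6809 × 0.3294 × 0.4887 × 0.4963 = 0.029773.

0.0298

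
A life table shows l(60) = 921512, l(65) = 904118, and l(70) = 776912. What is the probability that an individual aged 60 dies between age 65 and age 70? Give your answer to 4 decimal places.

This is the probability of reaching 65 but not 70, conditional on being alive at 60: (l(65) − l(70)) / l(60).
= (904118 − 776912) / 921512 = 127206 / 921512 = 0.138041.

0.1380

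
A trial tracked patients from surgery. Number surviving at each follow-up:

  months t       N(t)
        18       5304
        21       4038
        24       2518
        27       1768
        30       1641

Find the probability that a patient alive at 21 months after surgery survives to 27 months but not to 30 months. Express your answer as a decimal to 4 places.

0.0315

This is the probability of reaching 27 but not 30, conditional on being alive at 21: (N(27) − N(30)) / N(21).
= (1768 − 1641) / 4038 = 127 / 4038 = 0.031451.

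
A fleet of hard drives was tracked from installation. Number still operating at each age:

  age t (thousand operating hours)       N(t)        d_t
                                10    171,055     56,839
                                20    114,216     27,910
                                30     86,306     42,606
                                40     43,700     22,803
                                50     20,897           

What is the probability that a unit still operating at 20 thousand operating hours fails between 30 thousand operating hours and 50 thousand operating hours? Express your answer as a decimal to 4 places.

This is the probability of reaching 30 but not 50, conditional on being operational at 20: (N(30) − N(50)) / N(20).
= (86,306 − 20,897) / 114,216 = 65,409 / 114,216 = 0.572678.

0.5727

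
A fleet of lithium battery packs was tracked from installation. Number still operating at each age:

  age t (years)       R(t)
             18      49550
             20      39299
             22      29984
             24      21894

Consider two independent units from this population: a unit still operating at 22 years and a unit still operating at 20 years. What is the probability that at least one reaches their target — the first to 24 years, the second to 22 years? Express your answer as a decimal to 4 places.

p₁ = R(24)/R(22) = 21894/29984 = 0.730189; p₂ = R(22)/R(20) = 29984/39299 = 0.762971.
P(at least one) = 1 − (1−p₁)(1−p₂) = 1 − 0.269811 × 0.237029 = 0.936047.

0.9360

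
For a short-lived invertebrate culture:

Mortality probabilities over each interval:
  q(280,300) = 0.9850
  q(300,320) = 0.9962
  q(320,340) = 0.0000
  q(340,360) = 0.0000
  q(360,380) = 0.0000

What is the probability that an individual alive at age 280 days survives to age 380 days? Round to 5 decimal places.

0.00006

Chaining the interval survival probabilities: (1 − 0.9850) × (1 − 0.9962) × (1 − 0.0000) × (1 − 0.0000) × (1 − 0.0000).
= 0.0150 × 0.0038 × 1.0000 × 1.0000 × 1.0000 = 0.000057.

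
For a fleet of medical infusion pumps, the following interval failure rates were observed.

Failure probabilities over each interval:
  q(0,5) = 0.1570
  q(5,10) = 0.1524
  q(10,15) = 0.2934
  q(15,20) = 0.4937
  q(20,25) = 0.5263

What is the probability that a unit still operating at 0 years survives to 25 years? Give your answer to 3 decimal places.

Chaining the interval survival probabilities: (1 − 0.1570) × (1 − 0.1524) × (1 − 0.2934) × (1 − 0.4937) × (1 − 0.5263).
= 0.8430 × 0.8476 × 0.7066 × 0.5063 × 0.4737 = 0.121089.

0.121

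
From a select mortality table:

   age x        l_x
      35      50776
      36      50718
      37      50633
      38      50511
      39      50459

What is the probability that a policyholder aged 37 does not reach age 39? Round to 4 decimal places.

P(die before 39 | alive at 37) = 1 − l_39/l_37 = 1 − 50459/50633 = (174)/50633 = 0.003436.

0.0034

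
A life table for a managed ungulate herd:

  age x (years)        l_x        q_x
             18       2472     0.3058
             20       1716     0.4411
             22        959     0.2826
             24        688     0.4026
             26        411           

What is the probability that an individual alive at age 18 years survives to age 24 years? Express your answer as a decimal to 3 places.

The conditional survival probability is l_24/l_18 = 688/2472 = 0.278317.

0.278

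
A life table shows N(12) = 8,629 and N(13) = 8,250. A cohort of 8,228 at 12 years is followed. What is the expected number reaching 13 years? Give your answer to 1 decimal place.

7866.6

The relevant probability is 8,250/8,629 = 0.956078.
Expected number = 8,228 × 0.956078 = 7866.6.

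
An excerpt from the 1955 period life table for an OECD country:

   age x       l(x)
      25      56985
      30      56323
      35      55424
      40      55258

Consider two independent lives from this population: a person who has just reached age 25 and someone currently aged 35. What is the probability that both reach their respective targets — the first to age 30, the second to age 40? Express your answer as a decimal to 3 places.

p₁ = l(30)/l(25) = 56323/56985 = 0.988383; p₂ = l(40)/l(35) = 55258/55424 = 0.997005.
P(both) = p₁ × p₂ = 0.988383 × 0.997005 = 0.985423.

0.985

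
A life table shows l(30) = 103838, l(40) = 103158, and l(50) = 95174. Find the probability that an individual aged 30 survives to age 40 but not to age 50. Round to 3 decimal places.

0.077

This is the probability of reaching 40 but not 50, conditional on being alive at 30: (l(40) − l(50)) / l(30).
= (103158 − 95174) / 103838 = 7984 / 103838 = 0.076889.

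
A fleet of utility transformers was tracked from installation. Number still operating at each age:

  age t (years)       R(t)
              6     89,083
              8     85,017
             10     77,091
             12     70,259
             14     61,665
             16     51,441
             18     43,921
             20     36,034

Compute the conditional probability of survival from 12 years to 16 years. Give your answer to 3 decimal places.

The conditional survival probability is R(16)/R(12) = 51,441/70,259 = 0.732162.

0.732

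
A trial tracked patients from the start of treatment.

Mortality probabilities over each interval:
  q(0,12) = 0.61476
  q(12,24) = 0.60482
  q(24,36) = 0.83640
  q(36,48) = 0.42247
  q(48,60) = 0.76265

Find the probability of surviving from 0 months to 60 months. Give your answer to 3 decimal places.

Chaining the interval survival probabilities: (1 − 0.61476) × (1 − 0.60482) × (1 − 0.83640) × (1 − 0.42247) × (1 − 0.76265).
= 0.38524 × 0.39518 × 0.16360 × 0.57753 × 0.23735 = 0.003414.

0.003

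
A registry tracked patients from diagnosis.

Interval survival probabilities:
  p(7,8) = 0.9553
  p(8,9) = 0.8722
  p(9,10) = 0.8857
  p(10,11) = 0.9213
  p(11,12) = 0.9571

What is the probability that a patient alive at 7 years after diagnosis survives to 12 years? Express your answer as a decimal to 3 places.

P(survive 7→12) = 0.9553 × 0.8722 × 0.8857 × 0.9213 × 0.9571.
= 0.650730.

0.651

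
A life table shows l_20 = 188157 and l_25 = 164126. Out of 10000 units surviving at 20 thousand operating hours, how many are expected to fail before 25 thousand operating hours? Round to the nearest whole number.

The relevant probability is 1 − 164126/188157 = 0.127718.
Expected number = 10000 × 0.127718 = 1277.

1277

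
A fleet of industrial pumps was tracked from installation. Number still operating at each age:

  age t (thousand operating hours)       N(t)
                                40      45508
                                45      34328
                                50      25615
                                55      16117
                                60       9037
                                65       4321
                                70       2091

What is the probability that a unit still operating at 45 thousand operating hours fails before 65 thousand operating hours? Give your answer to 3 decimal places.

P(fail before 65 | operational at 45) = 1 − N(65)/N(45) = 1 − 4321/34328 = (30007)/34328 = 0.874126.

0.874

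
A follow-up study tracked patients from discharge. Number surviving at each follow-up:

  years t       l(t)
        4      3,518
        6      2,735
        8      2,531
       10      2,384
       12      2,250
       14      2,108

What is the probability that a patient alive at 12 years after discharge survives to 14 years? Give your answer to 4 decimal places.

The conditional survival probability is l(14)/l(12) = 2,108/2,250 = 0.936889.

0.9369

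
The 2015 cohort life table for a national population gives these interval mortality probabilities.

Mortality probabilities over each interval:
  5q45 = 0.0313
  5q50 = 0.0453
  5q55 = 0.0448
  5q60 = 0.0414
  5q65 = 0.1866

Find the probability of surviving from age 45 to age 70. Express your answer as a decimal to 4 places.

Survival from 45 to 70 is the product of surviving each interval: (1 − 0.0313) × (1 − 0.0453) × (1 − 0.0448) × (1 − 0.0414) × (1 − 0.1866).
= 0.9687 × 0.9547 × 0.9552 × 0.9586 × 0.8134 = 0.688798.

0.6888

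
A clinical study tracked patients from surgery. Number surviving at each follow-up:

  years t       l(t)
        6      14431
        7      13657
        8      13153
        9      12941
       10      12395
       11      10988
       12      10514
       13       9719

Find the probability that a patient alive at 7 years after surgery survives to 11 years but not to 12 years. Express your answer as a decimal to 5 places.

This is the probability of reaching 11 but not 12, conditional on being alive at 7: (l(11) − l(12)) / l(7).
= (10988 − 10514) / 13657 = 474 / 13657 = 0.034707.

0.03471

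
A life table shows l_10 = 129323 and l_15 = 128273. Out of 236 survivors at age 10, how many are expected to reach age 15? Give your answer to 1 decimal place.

The relevant probability is 128273/129323 = 0.991881.
Expected number = 236 × 0.991881 = 234.1.

234.1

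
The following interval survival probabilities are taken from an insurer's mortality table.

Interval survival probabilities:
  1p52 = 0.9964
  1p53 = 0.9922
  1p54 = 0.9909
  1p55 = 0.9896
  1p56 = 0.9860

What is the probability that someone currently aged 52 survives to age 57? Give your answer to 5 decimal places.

Chaining the interval survival probabilities: 0.9964 × 0.9922 × 0.9909 × 0.9896 × 0.9860.
= 0.955871.

0.95587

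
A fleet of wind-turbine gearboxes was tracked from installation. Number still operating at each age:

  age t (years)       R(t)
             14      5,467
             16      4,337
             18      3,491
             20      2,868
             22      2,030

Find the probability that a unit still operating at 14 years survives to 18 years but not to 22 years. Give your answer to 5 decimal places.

This is the probability of reaching 18 but not 22, conditional on being operational at 14: (R(18) − R(22)) / R(14).
= (3,491 − 2,030) / 5,467 = 1,461 / 5,467 = 0.267240.

0.26724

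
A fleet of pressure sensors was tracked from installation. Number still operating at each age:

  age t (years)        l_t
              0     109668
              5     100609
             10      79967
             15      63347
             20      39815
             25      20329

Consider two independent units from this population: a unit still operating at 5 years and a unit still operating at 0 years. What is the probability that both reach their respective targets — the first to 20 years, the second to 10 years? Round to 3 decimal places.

0.289

p₁ = l_20/l_5 = 39815/100609 = 0.395740; p₂ = l_10/l_0 = 79967/109668 = 0.729174.
P(both) = p₁ × p₂ = 0.395740 × 0.729174 = 0.288563.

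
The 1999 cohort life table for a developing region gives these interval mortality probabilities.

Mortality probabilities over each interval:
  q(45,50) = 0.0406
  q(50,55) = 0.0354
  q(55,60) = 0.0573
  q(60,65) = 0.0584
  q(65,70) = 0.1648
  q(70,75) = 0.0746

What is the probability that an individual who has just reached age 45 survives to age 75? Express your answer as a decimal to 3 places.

Survival from 45 to 75 is the product of surviving each interval: (1 − 0.0406) × (1 − 0.0354) × (1 − 0.0573) × (1 − 0.0584) × (1 − 0.1648) × (1 − 0.0746).
= 0.9594 × 0.9646 × 0.9427 × 0.9416 × 0.8352 × 0.9254 = 0.634902.

0.635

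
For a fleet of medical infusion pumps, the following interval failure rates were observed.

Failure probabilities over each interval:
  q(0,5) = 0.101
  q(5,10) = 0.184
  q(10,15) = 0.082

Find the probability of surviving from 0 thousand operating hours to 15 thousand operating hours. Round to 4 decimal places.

P(survive 0→15) = (1 − 0.101) × (1 − 0.184) × (1 − 0.082).
= 0.899 × 0.816 × 0.918 = 0.673430.

0.6734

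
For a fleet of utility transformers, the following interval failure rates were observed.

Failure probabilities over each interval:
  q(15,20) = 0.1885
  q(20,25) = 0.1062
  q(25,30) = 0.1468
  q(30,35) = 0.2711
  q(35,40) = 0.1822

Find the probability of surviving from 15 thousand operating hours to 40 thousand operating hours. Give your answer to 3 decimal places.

P(survive 15→40) = (1 − 0.1885) × (1 − 0.1062) × (1 − 0.1468) × (1 − 0.2711) × (1 − 0.1822).
= 0.8115 × 0.8938 × 0.8532 × 0.7289 × 0.8178 = 0.368888.

0.369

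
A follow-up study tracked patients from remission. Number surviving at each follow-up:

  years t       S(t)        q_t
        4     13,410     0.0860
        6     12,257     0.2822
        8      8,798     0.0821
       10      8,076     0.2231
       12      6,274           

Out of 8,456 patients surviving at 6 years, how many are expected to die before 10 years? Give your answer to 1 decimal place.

The relevant probability is 1 − 8,076/12,257 = 0.341111.
Expected number = 8,456 × 0.341111 = 2884.4.

2884.4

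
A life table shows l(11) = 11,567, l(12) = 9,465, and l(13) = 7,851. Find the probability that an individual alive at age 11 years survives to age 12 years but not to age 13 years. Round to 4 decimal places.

0.1395

This is the probability of reaching 12 but not 13, conditional on being alive at 11: (l(12) − l(13)) / l(11).
= (9,465 − 7,851) / 11,567 = 1,614 / 11,567 = 0.139535.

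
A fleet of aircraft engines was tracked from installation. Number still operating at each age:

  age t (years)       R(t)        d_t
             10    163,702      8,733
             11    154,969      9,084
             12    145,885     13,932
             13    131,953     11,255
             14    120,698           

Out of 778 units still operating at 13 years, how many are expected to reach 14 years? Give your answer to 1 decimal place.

The relevant probability is 120,698/131,953 = 0.914704.
Expected number = 778 × 0.914704 = 711.6.

711.6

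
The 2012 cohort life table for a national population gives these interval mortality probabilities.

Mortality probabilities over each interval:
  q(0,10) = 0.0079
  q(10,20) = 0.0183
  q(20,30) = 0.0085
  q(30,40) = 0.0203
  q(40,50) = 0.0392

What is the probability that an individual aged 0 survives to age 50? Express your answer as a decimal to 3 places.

0.909

P(survive 0→50) = (1 − 0.0079) × (1 − 0.0183) × (1 − 0.0085) × (1 − 0.0203) × (1 − 0.0392).
= 0.9921 × 0.9817 × 0.9915 × 0.9797 × 0.9608 = 0.908977.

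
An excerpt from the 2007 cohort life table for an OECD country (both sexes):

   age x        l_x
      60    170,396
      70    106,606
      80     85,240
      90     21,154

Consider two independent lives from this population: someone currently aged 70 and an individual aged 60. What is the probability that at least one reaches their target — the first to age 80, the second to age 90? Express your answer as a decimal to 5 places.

0.82446

p₁ = l_80/l_70 = 85,240/106,606 = 0.799580; p₂ = l_90/l_60 = 21,154/170,396 = 0.124146.
P(at least one) = 1 − (1−p₁)(1−p₂) = 1 − 0.200420 × 0.875854 = 0.824461.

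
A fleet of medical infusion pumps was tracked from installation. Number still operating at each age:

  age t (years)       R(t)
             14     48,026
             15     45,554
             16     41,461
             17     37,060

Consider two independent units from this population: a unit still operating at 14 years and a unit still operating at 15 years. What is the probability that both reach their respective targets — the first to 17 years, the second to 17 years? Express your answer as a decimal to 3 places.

0.628

p₁ = R(17)/R(14) = 37,060/48,026 = 0.771665; p₂ = R(17)/R(15) = 37,060/45,554 = 0.813540.
P(both) = p₁ × p₂ = 0.771665 × 0.813540 = 0.627780.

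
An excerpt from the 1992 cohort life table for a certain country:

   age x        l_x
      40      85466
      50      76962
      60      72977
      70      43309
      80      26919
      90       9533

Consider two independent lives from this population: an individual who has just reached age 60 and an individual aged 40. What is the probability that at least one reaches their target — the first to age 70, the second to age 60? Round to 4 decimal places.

p₁ = l_70/l_60 = 43309/72977 = 0.593461; p₂ = l_60/l_40 = 72977/85466 = 0.853872.
P(at least one) = 1 − (1−p₁)(1−p₂) = 1 − 0.406539 × 0.146128 = 0.940593.

0.9406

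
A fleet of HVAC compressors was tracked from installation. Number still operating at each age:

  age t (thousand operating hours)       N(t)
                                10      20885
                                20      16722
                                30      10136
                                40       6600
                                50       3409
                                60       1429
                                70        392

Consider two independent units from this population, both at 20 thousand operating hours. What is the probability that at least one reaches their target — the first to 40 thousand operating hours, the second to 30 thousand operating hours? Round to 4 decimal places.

0.7616

p₁ = N(40)/N(20) = 6600/16722 = 0.394690; p₂ = N(30)/N(20) = 10136/16722 = 0.606148.
P(at least one) = 1 − (1−p₁)(1−p₂) = 1 − 0.605310 × 0.393852 = 0.761597.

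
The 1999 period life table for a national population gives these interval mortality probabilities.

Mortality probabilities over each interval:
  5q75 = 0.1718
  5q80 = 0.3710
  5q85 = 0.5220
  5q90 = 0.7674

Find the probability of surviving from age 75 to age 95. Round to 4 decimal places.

0.0579

20p75 = (1 − 0.1718) × (1 − 0.3710) × (1 − 0.5220) × (1 − 0.7674).
= 0.8282 × 0.6290 × 0.4780 × 0.2326 = 0.057919.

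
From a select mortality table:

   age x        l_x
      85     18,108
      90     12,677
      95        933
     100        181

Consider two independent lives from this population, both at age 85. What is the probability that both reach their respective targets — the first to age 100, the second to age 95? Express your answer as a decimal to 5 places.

0.00052

p₁ = l_100/l_85 = 181/18,108 = 0.009996; p₂ = l_95/l_85 = 933/18,108 = 0.051524.
P(both) = p₁ × p₂ = 0.009996 × 0.051524 = 0.000515.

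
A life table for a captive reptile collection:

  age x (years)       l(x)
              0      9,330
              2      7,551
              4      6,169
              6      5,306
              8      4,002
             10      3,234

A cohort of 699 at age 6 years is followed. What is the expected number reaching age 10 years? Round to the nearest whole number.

426

The relevant probability is 3,234/5,306 = 0.609499.
Expected number = 699 × 0.609499 = 426.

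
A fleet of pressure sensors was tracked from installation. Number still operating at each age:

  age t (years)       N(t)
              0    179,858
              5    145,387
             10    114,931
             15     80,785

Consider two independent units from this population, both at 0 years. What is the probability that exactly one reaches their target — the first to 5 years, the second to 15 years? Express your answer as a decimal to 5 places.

p₁ = N(5)/N(0) = 145,387/179,858 = 0.808343; p₂ = N(15)/N(0) = 80,785/179,858 = 0.449160.
P(exactly one) = p₁(1−p₂) + (1−p₁)p₂ = 0.445268 + 0.086085 = 0.531352.

0.53135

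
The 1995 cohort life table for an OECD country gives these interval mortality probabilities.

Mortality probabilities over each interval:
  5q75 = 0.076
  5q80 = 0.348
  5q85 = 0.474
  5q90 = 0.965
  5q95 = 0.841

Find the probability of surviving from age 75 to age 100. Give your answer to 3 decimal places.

Survival from 75 to 100 is the product of surviving each interval: (1 − 0.076) × (1 − 0.348) × (1 − 0.474) × (1 − 0.965) × (1 − 0.841).
= 0.924 × 0.652 × 0.526 × 0.035 × 0.159 = 0.001763.

0.002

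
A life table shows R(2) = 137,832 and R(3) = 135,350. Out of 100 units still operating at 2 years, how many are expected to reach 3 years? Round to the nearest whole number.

The relevant probability is 135,350/137,832 = 0.981993.
Expected number = 100 × 0.981993 = 98.

98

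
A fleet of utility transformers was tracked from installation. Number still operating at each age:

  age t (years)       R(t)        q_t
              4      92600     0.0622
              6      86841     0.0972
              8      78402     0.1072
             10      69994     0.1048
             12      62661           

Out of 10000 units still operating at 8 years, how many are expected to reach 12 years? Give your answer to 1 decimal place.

7992.3

The relevant probability is 62661/78402 = 0.799227.
Expected number = 10000 × 0.799227 = 7992.3.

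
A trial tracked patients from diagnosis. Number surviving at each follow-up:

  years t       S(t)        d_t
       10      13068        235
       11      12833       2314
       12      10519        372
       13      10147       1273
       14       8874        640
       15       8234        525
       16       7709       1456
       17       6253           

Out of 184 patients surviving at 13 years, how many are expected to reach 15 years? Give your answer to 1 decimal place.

149.3

The relevant probability is 8234/10147 = 0.811471.
Expected number = 184 × 0.811471 = 149.3.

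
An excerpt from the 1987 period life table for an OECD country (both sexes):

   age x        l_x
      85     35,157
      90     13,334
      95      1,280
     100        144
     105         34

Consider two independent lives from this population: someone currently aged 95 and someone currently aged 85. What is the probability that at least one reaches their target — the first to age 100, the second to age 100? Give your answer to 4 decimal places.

p₁ = l_100/l_95 = 144/1,280 = 0.112500; p₂ = l_100/l_85 = 144/35,157 = 0.004096.
P(at least one) = 1 − (1−p₁)(1−p₂) = 1 − 0.887500 × 0.995904 = 0.116135.

0.1161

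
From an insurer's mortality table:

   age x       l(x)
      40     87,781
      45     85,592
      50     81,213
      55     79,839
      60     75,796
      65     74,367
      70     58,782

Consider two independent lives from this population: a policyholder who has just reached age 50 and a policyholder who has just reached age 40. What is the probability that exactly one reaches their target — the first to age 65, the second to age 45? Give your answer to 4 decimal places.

0.1050

p₁ = l(65)/l(50) = 74,367/81,213 = 0.915703; p₂ = l(45)/l(40) = 85,592/87,781 = 0.975063.
P(exactly one) = p₁(1−p₂) + (1−p₁)p₂ = 0.022835 + 0.082195 = 0.105030.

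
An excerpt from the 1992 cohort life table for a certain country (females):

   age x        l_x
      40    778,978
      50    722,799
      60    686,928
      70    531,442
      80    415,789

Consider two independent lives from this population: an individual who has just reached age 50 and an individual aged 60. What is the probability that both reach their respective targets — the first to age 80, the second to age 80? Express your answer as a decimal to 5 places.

0.34819

p₁ = l_80/l_50 = 415,789/722,799 = 0.575248; p₂ = l_80/l_60 = 415,789/686,928 = 0.605288.
P(both) = p₁ × p₂ = 0.575248 × 0.605288 = 0.348191.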